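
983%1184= 983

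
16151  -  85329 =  - 69178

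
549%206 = 137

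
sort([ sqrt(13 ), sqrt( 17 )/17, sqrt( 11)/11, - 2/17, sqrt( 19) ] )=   [-2/17, sqrt( 17)/17,sqrt(11 )/11,sqrt(13 ),  sqrt(19 ) ] 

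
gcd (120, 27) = 3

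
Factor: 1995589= 19^1*105031^1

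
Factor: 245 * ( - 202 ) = -2^1 * 5^1*7^2*101^1  =  - 49490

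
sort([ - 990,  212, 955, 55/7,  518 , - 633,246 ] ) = [ - 990, - 633,55/7, 212,246, 518, 955 ]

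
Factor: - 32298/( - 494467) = 2^1*3^1 * 7^1*643^( - 1)  =  42/643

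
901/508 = 901/508 = 1.77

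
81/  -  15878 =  - 81/15878 = - 0.01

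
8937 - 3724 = 5213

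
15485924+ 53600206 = 69086130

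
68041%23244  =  21553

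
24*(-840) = -20160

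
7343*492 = 3612756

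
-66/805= - 66/805  =  - 0.08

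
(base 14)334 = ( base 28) MI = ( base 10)634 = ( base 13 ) 39A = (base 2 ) 1001111010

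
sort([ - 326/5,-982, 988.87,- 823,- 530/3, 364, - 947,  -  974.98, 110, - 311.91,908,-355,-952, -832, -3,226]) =[ - 982, - 974.98 , - 952, - 947,-832 ,-823, - 355,-311.91, - 530/3,-326/5, - 3,110 , 226, 364, 908 , 988.87]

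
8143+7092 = 15235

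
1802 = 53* 34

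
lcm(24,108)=216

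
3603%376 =219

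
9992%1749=1247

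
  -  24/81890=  - 12/40945=-0.00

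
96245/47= 96245/47= 2047.77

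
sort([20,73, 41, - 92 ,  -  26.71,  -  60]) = [ - 92, - 60, - 26.71,20, 41, 73]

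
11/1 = 11 = 11.00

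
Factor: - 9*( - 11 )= 99 = 3^2*11^1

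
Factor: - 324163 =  - 7^1*46309^1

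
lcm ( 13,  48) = 624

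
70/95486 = 35/47743= 0.00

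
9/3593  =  9/3593 =0.00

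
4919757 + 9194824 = 14114581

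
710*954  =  677340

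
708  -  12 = 696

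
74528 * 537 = 40021536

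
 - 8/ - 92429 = 8/92429 = 0.00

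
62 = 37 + 25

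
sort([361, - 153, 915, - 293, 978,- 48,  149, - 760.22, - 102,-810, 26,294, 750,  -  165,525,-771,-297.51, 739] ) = [-810,-771, - 760.22, - 297.51 , - 293, - 165, - 153,-102, - 48,  26,149 , 294,361,525, 739, 750,915,978]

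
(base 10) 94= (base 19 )4I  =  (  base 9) 114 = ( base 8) 136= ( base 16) 5E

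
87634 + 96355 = 183989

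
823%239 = 106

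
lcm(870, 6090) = 6090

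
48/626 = 24/313 = 0.08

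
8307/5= 1661  +  2/5 =1661.40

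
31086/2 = 15543=15543.00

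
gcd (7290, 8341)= 1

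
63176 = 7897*8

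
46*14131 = 650026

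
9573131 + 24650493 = 34223624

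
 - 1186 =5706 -6892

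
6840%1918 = 1086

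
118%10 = 8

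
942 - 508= 434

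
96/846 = 16/141 = 0.11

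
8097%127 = 96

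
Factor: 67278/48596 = 33639/24298 = 2^( - 1)*3^1*11213^1*12149^( - 1) 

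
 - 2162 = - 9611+7449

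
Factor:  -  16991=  - 13^1 * 1307^1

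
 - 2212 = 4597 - 6809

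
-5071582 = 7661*( - 662) 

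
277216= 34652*8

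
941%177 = 56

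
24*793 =19032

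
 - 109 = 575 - 684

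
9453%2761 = 1170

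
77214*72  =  5559408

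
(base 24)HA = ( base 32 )D2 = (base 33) cm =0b110100010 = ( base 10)418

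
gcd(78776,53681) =1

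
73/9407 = 73/9407  =  0.01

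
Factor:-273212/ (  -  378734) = 334/463=2^1*167^1*463^( - 1 )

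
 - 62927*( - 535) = 33665945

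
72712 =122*596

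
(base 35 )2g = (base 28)32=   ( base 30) 2q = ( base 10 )86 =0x56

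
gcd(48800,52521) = 61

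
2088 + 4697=6785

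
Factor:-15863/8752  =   - 2^( - 4)*29^1 = - 29/16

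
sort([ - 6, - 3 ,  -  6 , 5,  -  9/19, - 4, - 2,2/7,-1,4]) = [ - 6 , - 6, - 4,-3, - 2, - 1, - 9/19,2/7,4,5]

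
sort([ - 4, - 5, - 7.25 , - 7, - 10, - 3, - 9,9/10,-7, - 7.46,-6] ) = [ - 10,  -  9 , - 7.46,  -  7.25, - 7, - 7, - 6,  -  5, - 4, - 3, 9/10] 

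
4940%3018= 1922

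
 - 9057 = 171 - 9228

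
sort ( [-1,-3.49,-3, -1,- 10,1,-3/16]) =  [ - 10,  -  3.49, - 3,-1, - 1, - 3/16,  1 ]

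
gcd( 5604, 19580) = 4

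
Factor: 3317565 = 3^1 * 5^1*221171^1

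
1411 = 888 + 523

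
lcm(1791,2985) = 8955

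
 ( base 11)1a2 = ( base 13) 14c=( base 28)89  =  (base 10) 233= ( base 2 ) 11101001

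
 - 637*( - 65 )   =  41405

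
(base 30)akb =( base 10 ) 9611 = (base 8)22613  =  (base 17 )1g46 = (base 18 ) 1bbh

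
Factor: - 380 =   -  2^2* 5^1*19^1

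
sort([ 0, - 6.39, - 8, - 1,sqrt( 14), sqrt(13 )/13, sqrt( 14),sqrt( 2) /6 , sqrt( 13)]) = [ - 8, - 6.39, - 1, 0,sqrt( 2)/6,  sqrt( 13 )/13,sqrt(13), sqrt ( 14 ),sqrt( 14) ] 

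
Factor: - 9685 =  - 5^1 * 13^1*149^1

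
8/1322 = 4/661 = 0.01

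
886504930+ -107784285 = 778720645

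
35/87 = 35/87 = 0.40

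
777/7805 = 111/1115 = 0.10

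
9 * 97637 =878733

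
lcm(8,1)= 8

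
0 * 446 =0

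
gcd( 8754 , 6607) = 1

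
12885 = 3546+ 9339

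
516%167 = 15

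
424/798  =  212/399  =  0.53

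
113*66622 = 7528286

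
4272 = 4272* 1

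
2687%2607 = 80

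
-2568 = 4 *(-642 ) 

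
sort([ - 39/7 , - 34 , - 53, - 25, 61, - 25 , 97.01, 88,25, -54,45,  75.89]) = [- 54, - 53, - 34, - 25 , - 25, - 39/7, 25,45,61,75.89,88 , 97.01]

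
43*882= 37926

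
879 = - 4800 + 5679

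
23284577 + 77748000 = 101032577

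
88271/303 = 88271/303 = 291.32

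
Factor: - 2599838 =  - 2^1 * 1299919^1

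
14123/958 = 14 + 711/958 = 14.74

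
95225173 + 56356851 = 151582024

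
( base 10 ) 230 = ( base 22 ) aa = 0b11100110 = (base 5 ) 1410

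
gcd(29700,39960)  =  540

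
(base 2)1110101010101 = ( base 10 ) 7509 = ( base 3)101022010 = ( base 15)2359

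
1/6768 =1/6768 = 0.00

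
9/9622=9/9622 = 0.00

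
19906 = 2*9953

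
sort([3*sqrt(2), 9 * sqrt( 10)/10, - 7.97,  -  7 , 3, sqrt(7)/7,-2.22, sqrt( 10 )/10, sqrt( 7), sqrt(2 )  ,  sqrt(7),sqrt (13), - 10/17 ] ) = [  -  7.97, - 7, - 2.22,- 10/17 , sqrt(10)/10 , sqrt (7) /7,sqrt ( 2 ), sqrt(7),  sqrt ( 7 ),9*sqrt(10 )/10, 3, sqrt(13), 3*sqrt(2)] 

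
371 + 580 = 951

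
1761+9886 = 11647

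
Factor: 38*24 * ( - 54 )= - 49248 = -2^5 *3^4 * 19^1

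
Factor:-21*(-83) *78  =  135954 = 2^1*3^2*7^1*13^1 * 83^1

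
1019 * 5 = 5095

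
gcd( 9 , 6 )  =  3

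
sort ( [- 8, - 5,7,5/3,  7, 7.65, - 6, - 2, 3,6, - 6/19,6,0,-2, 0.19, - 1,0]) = [-8, - 6, - 5,  -  2, - 2,-1, - 6/19,0, 0,0.19,5/3, 3,6,6,7,7,7.65 ] 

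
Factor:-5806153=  - 19^1*67^1*4561^1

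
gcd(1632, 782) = 34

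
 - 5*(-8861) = 44305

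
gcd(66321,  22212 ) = 9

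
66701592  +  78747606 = 145449198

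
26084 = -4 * (  -  6521 )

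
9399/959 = 9399/959 = 9.80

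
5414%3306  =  2108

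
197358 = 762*259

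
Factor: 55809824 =2^5*7^2*35593^1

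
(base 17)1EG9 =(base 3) 110200020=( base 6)110440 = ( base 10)9240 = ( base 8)22030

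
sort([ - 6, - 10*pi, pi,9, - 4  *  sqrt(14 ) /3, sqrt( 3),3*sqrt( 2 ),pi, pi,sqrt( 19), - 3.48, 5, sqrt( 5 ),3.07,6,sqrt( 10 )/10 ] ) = [ - 10* pi, -6, -4*sqrt( 14 ) /3,  -  3.48,sqrt( 10)/10, sqrt(3),  sqrt(5 ), 3.07, pi, pi, pi,3*sqrt( 2),sqrt( 19),5, 6 , 9]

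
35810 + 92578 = 128388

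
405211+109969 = 515180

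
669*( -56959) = -38105571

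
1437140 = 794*1810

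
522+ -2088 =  - 1566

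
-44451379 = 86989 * ( - 511) 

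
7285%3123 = 1039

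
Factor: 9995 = 5^1*1999^1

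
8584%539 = 499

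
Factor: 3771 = 3^2*419^1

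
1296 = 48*27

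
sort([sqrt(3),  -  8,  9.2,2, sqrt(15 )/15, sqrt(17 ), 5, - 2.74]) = [ - 8, - 2.74, sqrt (15)/15, sqrt( 3),  2,sqrt (17), 5, 9.2] 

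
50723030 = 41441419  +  9281611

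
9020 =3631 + 5389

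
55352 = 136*407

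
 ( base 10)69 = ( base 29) 2B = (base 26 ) 2h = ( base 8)105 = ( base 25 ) 2j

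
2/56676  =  1/28338 = 0.00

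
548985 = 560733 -11748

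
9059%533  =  531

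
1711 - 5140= - 3429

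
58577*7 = 410039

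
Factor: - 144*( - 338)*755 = 2^5*3^2*5^1 *13^2*151^1 = 36747360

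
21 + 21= 42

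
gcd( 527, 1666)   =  17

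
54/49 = 54/49  =  1.10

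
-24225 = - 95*255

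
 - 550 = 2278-2828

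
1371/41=33 + 18/41=33.44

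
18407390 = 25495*722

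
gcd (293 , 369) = 1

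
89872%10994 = 1920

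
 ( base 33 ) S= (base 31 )s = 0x1C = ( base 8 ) 34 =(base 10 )28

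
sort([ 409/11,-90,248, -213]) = [ - 213,-90,409/11, 248]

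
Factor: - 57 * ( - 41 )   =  2337 = 3^1*19^1*41^1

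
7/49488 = 7/49488 =0.00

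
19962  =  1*19962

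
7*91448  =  640136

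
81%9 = 0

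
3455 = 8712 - 5257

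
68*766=52088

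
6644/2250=2+1072/1125 = 2.95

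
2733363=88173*31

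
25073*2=50146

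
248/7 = 35 + 3/7 = 35.43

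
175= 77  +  98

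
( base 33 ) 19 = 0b101010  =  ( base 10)42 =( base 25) 1H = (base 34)18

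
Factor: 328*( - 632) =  - 2^6 * 41^1*79^1 = - 207296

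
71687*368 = 26380816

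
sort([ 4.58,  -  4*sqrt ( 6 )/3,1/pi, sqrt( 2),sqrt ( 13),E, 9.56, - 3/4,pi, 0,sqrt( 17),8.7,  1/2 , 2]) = [-4*sqrt(6)/3,  -  3/4,0,1/pi, 1/2,sqrt(2),2,E,pi, sqrt(13),sqrt ( 17),4.58, 8.7,9.56]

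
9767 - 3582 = 6185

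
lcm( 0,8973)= 0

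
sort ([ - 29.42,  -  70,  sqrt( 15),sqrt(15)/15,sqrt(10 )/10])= [ - 70,- 29.42, sqrt(15) /15, sqrt( 10 )/10, sqrt(15)]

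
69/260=69/260= 0.27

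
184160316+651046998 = 835207314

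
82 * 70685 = 5796170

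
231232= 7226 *32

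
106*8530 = 904180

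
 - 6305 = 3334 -9639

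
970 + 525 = 1495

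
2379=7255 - 4876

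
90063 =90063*1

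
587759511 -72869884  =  514889627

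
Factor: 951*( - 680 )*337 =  - 217931160 = - 2^3*3^1*5^1*17^1*317^1*337^1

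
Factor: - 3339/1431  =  -7/3 = -3^(-1) * 7^1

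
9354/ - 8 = -4677/4 = - 1169.25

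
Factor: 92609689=92609689^1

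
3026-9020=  - 5994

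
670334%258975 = 152384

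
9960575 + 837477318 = 847437893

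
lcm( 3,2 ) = 6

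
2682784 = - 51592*( - 52 )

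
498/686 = 249/343 = 0.73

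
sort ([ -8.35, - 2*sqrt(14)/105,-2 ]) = [ - 8.35, - 2, - 2*sqrt(14 ) /105]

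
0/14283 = 0 = 0.00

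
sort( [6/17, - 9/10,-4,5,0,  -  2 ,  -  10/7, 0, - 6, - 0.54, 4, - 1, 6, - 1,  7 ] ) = [ - 6, - 4, - 2, - 10/7, -1,-1, - 9/10 , -0.54,0, 0,6/17,  4,5,6, 7]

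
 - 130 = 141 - 271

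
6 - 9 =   -  3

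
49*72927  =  3573423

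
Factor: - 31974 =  - 2^1*3^1*73^2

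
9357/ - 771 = - 3119/257  =  - 12.14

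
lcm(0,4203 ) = 0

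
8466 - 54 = 8412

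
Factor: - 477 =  - 3^2*53^1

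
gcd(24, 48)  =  24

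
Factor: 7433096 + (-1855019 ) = 3^1*19^1 * 97861^1 = 5578077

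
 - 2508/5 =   -  502 + 2/5 = -501.60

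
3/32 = 3/32 =0.09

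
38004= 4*9501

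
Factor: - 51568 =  - 2^4*11^1*293^1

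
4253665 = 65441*65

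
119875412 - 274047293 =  - 154171881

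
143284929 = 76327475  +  66957454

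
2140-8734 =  - 6594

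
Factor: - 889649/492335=-5^ (-1)*113^1*7873^1*98467^(-1 )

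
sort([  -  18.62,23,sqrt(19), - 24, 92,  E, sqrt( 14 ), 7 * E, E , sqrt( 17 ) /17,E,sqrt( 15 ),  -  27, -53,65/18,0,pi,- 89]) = [ - 89, - 53, - 27, - 24,-18.62,0,sqrt(17)/17,E, E, E,pi, 65/18, sqrt(14),sqrt(15), sqrt( 19),7*E , 23, 92]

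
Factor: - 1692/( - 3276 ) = 47/91 = 7^( - 1)*13^( - 1)* 47^1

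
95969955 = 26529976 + 69439979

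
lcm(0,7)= 0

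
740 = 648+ 92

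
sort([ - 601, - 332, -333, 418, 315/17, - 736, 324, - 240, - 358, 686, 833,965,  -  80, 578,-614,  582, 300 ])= [ - 736,- 614, - 601,  -  358, - 333, - 332,-240, - 80, 315/17, 300,324, 418,578, 582 , 686,833, 965]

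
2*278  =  556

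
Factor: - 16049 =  -11^1*1459^1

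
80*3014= 241120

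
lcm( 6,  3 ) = 6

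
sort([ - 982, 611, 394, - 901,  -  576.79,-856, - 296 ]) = [-982 ,-901,-856, - 576.79, - 296, 394,611] 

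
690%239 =212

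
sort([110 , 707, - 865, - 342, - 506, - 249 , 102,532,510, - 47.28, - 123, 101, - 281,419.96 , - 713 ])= [- 865, - 713, - 506, -342, - 281, - 249, - 123, -47.28,101,102, 110,  419.96,  510,532,707]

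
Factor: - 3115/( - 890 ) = 7/2= 2^ ( - 1)*7^1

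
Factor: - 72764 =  - 2^2*18191^1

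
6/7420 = 3/3710 = 0.00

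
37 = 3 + 34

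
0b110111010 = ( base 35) CM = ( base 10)442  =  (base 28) FM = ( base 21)101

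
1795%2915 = 1795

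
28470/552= 4745/92 = 51.58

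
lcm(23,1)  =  23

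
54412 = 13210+41202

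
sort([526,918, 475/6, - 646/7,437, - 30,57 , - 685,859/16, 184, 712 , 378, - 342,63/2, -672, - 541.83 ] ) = [ - 685, - 672, - 541.83, - 342, - 646/7,- 30, 63/2,859/16, 57, 475/6,184,378,437,526,712,918]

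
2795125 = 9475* 295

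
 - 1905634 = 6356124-8261758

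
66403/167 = 66403/167 = 397.62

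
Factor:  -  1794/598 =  - 3^1 = - 3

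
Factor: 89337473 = 73^1*823^1*1487^1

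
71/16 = 4 + 7/16=4.44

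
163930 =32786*5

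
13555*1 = 13555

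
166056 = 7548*22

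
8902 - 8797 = 105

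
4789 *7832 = 37507448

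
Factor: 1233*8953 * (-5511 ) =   -  60836199039 = - 3^3*7^1 * 11^1*137^1*167^1*1279^1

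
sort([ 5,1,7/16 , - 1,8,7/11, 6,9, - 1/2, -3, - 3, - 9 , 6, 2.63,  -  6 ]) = [ - 9, - 6  , - 3 , - 3, - 1, - 1/2,7/16  ,  7/11,1,2.63, 5, 6, 6, 8,9] 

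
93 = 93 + 0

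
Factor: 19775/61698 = 25/78 =2^(-1)*3^( - 1)*5^2*13^( - 1)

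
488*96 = 46848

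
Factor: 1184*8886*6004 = 2^8* 3^1*19^1*37^1 * 79^1*1481^1 = 63168228096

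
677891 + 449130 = 1127021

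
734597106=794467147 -59870041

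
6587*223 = 1468901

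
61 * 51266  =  3127226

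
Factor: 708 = 2^2*3^1*59^1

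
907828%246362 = 168742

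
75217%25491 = 24235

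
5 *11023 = 55115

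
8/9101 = 8/9101 = 0.00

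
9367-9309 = 58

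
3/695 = 3/695  =  0.00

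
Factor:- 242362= - 2^1*121181^1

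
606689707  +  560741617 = 1167431324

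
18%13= 5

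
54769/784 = 54769/784 = 69.86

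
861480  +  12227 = 873707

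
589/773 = 589/773 = 0.76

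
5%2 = 1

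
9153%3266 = 2621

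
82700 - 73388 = 9312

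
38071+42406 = 80477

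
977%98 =95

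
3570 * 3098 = 11059860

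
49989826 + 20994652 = 70984478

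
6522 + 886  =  7408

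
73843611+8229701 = 82073312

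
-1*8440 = -8440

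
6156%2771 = 614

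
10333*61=630313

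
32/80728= 4/10091 = 0.00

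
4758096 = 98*48552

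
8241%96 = 81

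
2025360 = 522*3880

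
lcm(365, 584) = 2920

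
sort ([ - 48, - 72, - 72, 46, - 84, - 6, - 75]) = [ - 84,-75, - 72, - 72,  -  48,- 6, 46 ] 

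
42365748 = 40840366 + 1525382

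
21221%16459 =4762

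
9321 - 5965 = 3356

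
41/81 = 41/81 = 0.51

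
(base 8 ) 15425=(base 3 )100111210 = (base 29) 872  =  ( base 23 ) D2A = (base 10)6933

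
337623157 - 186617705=151005452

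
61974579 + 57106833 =119081412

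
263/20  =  13+3/20 = 13.15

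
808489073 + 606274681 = 1414763754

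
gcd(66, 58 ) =2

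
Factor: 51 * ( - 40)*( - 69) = 2^3*3^2* 5^1 * 17^1*23^1 = 140760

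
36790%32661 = 4129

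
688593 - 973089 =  - 284496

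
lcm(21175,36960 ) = 2032800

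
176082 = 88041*2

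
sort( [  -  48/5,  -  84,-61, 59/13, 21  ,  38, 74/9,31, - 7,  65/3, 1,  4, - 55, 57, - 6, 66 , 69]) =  [-84, - 61,-55 , -48/5,-7,  -  6,1,4, 59/13, 74/9, 21, 65/3, 31, 38,57, 66, 69]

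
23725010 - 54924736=-31199726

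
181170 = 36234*5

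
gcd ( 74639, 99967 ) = 1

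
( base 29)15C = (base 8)1746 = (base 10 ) 998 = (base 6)4342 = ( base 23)1K9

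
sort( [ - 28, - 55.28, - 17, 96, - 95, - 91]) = [ - 95, - 91, - 55.28, - 28, - 17,96]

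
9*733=6597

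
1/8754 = 1/8754 = 0.00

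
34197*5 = 170985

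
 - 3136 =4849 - 7985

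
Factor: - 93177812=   -  2^2*7^2*13^2*29^1*97^1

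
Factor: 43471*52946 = 2301615566 = 2^1 * 23^1 * 29^1*1151^1*1499^1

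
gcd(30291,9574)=1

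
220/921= 220/921 = 0.24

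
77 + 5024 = 5101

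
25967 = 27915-1948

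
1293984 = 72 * 17972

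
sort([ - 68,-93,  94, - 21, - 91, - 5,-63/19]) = [ - 93, - 91 , - 68, - 21, - 5, - 63/19,94 ] 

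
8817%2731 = 624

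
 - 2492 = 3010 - 5502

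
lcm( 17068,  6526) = 221884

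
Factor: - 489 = -3^1*163^1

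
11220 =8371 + 2849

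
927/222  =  309/74 = 4.18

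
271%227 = 44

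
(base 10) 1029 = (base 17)399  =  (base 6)4433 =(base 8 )2005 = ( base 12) 719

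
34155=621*55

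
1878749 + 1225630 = 3104379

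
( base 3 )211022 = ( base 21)17e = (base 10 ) 602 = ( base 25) O2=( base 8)1132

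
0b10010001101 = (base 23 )24F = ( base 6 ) 5221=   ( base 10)1165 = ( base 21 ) 2DA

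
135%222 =135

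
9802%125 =52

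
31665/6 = 5277 +1/2= 5277.50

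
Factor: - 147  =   - 3^1*7^2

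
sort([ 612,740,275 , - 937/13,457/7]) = [  -  937/13, 457/7, 275,612, 740 ] 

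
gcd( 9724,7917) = 13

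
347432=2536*137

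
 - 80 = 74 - 154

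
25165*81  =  2038365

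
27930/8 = 3491 + 1/4 = 3491.25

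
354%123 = 108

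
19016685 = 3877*4905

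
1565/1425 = 313/285 = 1.10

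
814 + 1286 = 2100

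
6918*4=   27672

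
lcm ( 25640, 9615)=76920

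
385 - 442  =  -57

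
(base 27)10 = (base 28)R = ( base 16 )1b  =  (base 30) R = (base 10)27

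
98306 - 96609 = 1697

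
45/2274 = 15/758  =  0.02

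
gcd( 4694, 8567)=1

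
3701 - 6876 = -3175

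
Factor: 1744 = 2^4*109^1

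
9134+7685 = 16819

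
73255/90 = 813 + 17/18= 813.94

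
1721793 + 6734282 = 8456075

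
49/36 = 1+13/36 = 1.36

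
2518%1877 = 641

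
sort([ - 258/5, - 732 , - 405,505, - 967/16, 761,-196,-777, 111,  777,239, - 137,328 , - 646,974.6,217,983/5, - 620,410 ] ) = [ - 777 , - 732, - 646,- 620, - 405, - 196, - 137, - 967/16 , - 258/5, 111,983/5,217, 239,328,410,505,  761,777,974.6 ]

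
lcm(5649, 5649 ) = 5649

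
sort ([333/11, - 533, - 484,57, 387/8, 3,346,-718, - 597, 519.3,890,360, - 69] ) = [ - 718, - 597,- 533, - 484, - 69,  3,333/11, 387/8,57, 346, 360,519.3,890] 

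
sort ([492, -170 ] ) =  [-170,492 ]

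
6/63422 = 3/31711 = 0.00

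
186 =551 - 365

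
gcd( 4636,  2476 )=4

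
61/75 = 61/75 =0.81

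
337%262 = 75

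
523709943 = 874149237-350439294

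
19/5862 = 19/5862 = 0.00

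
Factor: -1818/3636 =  - 2^( - 1) = - 1/2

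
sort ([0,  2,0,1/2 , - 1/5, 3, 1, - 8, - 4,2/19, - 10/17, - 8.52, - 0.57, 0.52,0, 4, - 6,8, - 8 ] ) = [ - 8.52, -8, - 8, - 6, - 4,  -  10/17, -0.57, - 1/5, 0, 0,0,2/19,  1/2, 0.52,1, 2,3,4,8]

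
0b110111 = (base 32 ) 1n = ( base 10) 55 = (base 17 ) 34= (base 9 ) 61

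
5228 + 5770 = 10998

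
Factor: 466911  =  3^3*17293^1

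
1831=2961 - 1130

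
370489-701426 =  - 330937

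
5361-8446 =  - 3085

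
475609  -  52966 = 422643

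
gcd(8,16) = 8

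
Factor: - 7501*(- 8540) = 2^2*5^1*7^1*13^1*61^1*577^1 = 64058540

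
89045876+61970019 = 151015895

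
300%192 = 108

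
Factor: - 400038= - 2^1*3^1 *61^1*1093^1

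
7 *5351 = 37457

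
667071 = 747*893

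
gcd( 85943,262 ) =1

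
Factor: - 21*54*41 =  - 2^1*3^4*7^1*41^1 = -  46494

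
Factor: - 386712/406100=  - 738/775 =- 2^1*3^2*5^ ( - 2)*31^( - 1)*41^1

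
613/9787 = 613/9787 = 0.06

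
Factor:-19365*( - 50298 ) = 974020770 = 2^1 * 3^2*5^1 * 83^1*101^1  *1291^1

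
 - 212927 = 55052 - 267979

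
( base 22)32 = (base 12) 58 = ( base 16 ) 44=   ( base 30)28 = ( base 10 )68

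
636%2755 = 636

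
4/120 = 1/30 = 0.03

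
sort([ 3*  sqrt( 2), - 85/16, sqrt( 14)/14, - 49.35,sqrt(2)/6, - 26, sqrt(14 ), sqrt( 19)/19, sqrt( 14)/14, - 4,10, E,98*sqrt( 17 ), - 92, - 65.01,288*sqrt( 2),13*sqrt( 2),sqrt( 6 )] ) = [  -  92,-65.01, - 49.35,-26, - 85/16, - 4, sqrt( 19)/19 , sqrt(2)/6 , sqrt( 14)/14, sqrt( 14 )/14,sqrt( 6),E, sqrt(14 ),3*sqrt( 2), 10 , 13*sqrt (2 ), 98 * sqrt( 17), 288*sqrt( 2 )]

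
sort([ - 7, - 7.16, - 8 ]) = [ - 8, - 7.16 , - 7 ]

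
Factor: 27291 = 3^1*11^1*827^1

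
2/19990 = 1/9995 = 0.00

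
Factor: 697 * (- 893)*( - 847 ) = 527190587 = 7^1*11^2*17^1*19^1*41^1*47^1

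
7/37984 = 7/37984=0.00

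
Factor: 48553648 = 2^4*11^1*13^1*21221^1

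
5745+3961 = 9706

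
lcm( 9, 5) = 45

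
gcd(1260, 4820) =20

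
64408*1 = 64408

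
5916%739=4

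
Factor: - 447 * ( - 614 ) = 2^1 * 3^1*149^1*307^1 = 274458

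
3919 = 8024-4105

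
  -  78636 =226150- 304786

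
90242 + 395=90637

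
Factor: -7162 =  -2^1 *3581^1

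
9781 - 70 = 9711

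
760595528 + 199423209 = 960018737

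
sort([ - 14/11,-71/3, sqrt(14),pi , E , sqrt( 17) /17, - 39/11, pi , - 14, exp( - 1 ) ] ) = [-71/3, - 14,-39/11,-14/11,sqrt(17 ) /17, exp( - 1 ) , E, pi,  pi, sqrt(14) ]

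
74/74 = 1 = 1.00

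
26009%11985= 2039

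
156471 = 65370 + 91101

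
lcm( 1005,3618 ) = 18090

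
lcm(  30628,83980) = 2603380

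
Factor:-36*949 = -2^2*3^2*13^1*73^1 = - 34164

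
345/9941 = 345/9941 = 0.03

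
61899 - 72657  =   - 10758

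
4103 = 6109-2006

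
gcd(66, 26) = 2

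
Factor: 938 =2^1*7^1*67^1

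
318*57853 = 18397254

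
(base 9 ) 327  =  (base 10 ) 268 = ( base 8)414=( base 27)9p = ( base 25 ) AI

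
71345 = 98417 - 27072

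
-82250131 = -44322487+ - 37927644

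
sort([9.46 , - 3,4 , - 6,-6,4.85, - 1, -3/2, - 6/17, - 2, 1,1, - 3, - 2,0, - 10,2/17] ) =[ - 10,  -  6, -6,  -  3,-3, - 2, - 2, - 3/2 , - 1, - 6/17, 0 , 2/17,1, 1,  4, 4.85,9.46] 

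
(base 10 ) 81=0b1010001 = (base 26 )33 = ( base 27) 30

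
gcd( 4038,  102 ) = 6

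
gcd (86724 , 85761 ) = 9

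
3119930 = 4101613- 981683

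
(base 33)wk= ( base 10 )1076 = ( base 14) 56C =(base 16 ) 434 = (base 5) 13301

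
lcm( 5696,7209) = 461376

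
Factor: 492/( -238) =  - 246/119  =  - 2^1*3^1*7^( -1 )*17^( - 1 )*41^1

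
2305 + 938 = 3243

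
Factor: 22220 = 2^2*5^1 * 11^1* 101^1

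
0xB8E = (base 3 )11001120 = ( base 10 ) 2958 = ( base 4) 232032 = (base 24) 536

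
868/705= 1 + 163/705 = 1.23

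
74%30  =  14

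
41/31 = 41/31 = 1.32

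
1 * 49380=49380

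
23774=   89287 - 65513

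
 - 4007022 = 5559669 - 9566691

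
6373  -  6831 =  - 458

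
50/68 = 25/34 = 0.74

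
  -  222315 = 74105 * (-3)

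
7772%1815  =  512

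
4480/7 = 640 =640.00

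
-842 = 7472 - 8314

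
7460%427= 201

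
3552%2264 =1288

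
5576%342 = 104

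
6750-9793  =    -  3043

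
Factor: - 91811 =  - 91811^1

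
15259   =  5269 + 9990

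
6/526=3/263 = 0.01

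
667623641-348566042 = 319057599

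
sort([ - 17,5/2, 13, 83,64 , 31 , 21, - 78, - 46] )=[ - 78, - 46, -17 , 5/2,13, 21,31,64, 83]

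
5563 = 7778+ - 2215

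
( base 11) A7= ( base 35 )3c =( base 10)117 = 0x75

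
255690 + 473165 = 728855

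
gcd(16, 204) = 4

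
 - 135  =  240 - 375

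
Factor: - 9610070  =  -2^1*5^1 * 43^1 * 22349^1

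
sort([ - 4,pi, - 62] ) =[ -62, - 4,  pi]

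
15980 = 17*940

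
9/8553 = 3/2851  =  0.00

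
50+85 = 135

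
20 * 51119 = 1022380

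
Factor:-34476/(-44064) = 169/216=2^( - 3)*3^(- 3)*13^2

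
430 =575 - 145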